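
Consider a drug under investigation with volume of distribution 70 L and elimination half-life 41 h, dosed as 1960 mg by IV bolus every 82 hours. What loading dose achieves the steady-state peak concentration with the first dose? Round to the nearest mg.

f = (1/2)^(82/41) ≈ 0.250000; accumulation ratio R = 1/(1−f) ≈ 1.33333.
Loading dose to hit Cmax,ss on first dose: D_load = D_maint·R ≈ 1960 × 1.33333 ≈ 2613.33 mg.

2613 mg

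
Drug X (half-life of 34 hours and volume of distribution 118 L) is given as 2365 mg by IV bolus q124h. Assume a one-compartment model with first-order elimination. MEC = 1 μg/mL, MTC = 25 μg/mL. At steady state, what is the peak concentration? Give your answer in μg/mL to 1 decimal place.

k = ln2/t½ = ln2/34 ≈ 0.020387 h⁻¹; fraction remaining f = e^(−kτ) = e^(−0.020387×124) ≈ 0.0798.
At steady state, accumulation factor R = 1/(1 − e^(−kτ)) ≈ 1.0867.
Single-dose peak C₀ = D/Vd = 2365/118 ≈ 20.042 μg/mL.
Steady-state peak Cmax,ss = C₀·R ≈ 20.042 × 1.0867 ≈ 21.780 μg/mL.
Peak 21.8 μg/mL vs MTC 25 μg/mL: below toxic threshold.

21.8 μg/mL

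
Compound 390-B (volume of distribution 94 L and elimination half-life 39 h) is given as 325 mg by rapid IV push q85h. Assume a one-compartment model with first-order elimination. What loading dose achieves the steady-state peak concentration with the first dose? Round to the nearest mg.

417 mg

f = (1/2)^(85/39) ≈ 0.220754; accumulation ratio R = 1/(1−f) ≈ 1.28329.
Loading dose to hit Cmax,ss on first dose: D_load = D_maint·R ≈ 325 × 1.28329 ≈ 417.07 mg.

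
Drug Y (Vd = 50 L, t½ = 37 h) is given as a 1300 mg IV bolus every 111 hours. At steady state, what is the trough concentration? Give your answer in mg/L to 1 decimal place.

The dosing interval is 3 half-lives, so f = 2^(−3) = 0.125.
At steady state, R = 1/(1 − 0.125) = 8/7.
Single-dose peak C₀ = D/Vd = 1300/50 = 26 mg/L.
Steady-state peak Cmax,ss = C₀·R = 26 × 8/7 ≈ 29.714 mg/L.
Steady-state trough Cmin,ss = Cmax,ss·f ≈ 29.714 × 0.125 ≈ 3.714 mg/L.

3.7 mg/L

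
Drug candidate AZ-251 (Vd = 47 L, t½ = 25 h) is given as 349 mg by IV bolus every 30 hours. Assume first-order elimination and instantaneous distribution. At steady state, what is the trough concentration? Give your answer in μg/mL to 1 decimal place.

Over one 30-h interval, 30/25 ≈ 1.2 half-lives elapse, leaving f ≈ 0.4353 of each dose.
At steady state, accumulation factor R = 1/(1 − e^(−kτ)) ≈ 1.7709.
Single-dose peak C₀ = D/Vd = 349/47 ≈ 7.426 μg/mL.
Cmax,ss = C₀/(1 − f) ≈ 7.426/0.5647 ≈ 13.150 μg/mL.
One interval later, Cmin,ss = Cmax,ss·e^(−kτ) ≈ 13.150 × 0.4353 ≈ 5.724 μg/mL.

5.7 μg/mL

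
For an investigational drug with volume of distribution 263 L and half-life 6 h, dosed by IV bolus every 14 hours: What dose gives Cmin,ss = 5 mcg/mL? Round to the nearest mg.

5312 mg

τ/t½ = 14/6 ≈ 2.3333, so f = (1/2)^(14/6) ≈ 0.198425.
Cmin,ss = (D/Vd)·f/(1−f), so D = Cmin,ss·Vd·(1−f)/f.
D = 5 × 263 × (1−f)/f ≈ 5 × 263 × 4.03969 ≈ 5312.19 mg.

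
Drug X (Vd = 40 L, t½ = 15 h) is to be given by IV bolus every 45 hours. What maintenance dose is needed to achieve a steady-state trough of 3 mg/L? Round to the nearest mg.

840 mg

τ/t½ = 45/15 ≈ 3, so f = (1/2)^(45/15) ≈ 0.125000.
Cmin,ss = (D/Vd)·f/(1−f), so D = Cmin,ss·Vd·(1−f)/f.
D = 3 × 40 × (1−f)/f ≈ 3 × 40 × 7.00000 ≈ 840.00 mg.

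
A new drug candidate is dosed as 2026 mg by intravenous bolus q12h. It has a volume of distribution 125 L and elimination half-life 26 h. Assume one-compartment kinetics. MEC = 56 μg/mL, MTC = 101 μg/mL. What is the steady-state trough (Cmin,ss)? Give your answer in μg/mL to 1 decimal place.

43.0 μg/mL

k = ln2/t½ = ln2/26 ≈ 0.026660 h⁻¹; fraction remaining f = e^(−kτ) = e^(−0.026660×12) ≈ 0.7262.
Each bolus raises the concentration by D/Vd = 2026/125 ≈ 16.208 μg/mL.
Steady-state trough Cmin,ss = C₀·f/(1−f) ≈ 16.208 × 0.7262/0.2738 ≈ 42.988 μg/mL.
Trough 43.0 μg/mL vs MEC 56 μg/mL: subtherapeutic.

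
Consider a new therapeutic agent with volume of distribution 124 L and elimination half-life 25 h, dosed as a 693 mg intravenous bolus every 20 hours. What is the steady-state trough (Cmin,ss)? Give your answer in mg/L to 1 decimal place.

k = ln2/t½ = ln2/25 ≈ 0.027726 h⁻¹; fraction remaining f = e^(−kτ) = e^(−0.027726×20) ≈ 0.5743.
Each bolus raises the concentration by D/Vd = 693/124 ≈ 5.589 mg/L.
Steady-state trough Cmin,ss = C₀·f/(1−f) ≈ 5.589 × 0.5743/0.4257 ≈ 7.540 mg/L.

7.5 mg/L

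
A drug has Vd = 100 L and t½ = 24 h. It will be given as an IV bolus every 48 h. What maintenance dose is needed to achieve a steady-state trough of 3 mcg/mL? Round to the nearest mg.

900 mg

τ/t½ = 48/24 ≈ 2, so f = (1/2)^(48/24) ≈ 0.250000.
Cmin,ss = (D/Vd)·f/(1−f), so D = Cmin,ss·Vd·(1−f)/f.
D = 3 × 100 × (1−f)/f ≈ 3 × 100 × 3.00000 ≈ 900.00 mg.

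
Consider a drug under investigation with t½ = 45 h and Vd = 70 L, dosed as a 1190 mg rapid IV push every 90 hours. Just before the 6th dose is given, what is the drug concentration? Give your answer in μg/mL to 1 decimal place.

f = (1/2)^(τ/t½) = (1/2)^(90/45) ≈ 0.2500.
C₀ = D/Vd = 1190/70 ≈ 17.000 μg/mL.
Before the 6th dose, 5 doses have been given. Superposition: Cmin = C₀·(f + f² + … + f^5).
≈ 17.000 × (0.2500 + 0.0625 + 0.0156 + 0.0039 + 0.0010) ≈ 17.000 × 0.3330 ≈ 5.661 μg/mL.

5.7 μg/mL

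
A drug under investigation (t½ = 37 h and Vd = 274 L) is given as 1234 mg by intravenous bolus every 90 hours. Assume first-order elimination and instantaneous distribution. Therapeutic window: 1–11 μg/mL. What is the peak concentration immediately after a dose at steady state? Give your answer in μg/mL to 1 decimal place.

5.5 μg/mL

Over one 90-h interval, 90/37 ≈ 2.4324 half-lives elapse, leaving f ≈ 0.1853 of each dose.
Accumulation ratio R = 1/(1 − f) ≈ 1/0.8147 ≈ 1.2274.
Each bolus raises the concentration by D/Vd = 1234/274 ≈ 4.504 μg/mL.
Steady-state peak Cmax,ss = C₀·R ≈ 4.504 × 1.2274 ≈ 5.528 μg/mL.
Peak 5.5 μg/mL vs MTC 11 μg/mL: below toxic threshold.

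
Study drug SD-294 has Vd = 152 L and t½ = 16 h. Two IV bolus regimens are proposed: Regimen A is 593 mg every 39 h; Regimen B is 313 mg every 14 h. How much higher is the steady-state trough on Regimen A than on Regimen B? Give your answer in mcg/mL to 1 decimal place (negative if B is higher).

-1.6 mcg/mL

Regimen A: f = (1/2)^(39/16) ≈ 0.1846; Cmin,ss = (593/152)·f/(1−f) ≈ 0.883 mcg/mL.
Regimen B: f = (1/2)^(14/16) ≈ 0.5453; Cmin,ss = (313/152)·f/(1−f) ≈ 2.470 mcg/mL.
Difference ≈ 0.883 − 2.470 ≈ -1.587 mcg/mL.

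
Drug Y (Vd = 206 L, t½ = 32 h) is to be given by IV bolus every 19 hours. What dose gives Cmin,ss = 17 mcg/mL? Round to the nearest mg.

τ/t½ = 19/32 ≈ 0.59375, so f = (1/2)^(19/32) ≈ 0.662618.
Cmin,ss = (D/Vd)·f/(1−f), so D = Cmin,ss·Vd·(1−f)/f.
D = 17 × 206 × (1−f)/f ≈ 17 × 206 × 0.50917 ≈ 1783.11 mg.

1783 mg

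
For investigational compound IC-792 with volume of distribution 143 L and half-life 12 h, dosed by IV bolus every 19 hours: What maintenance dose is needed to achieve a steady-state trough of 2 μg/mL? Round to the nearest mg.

571 mg

τ/t½ = 19/12 ≈ 1.5833, so f = (1/2)^(19/12) ≈ 0.333710.
Cmin,ss = (D/Vd)·f/(1−f), so D = Cmin,ss·Vd·(1−f)/f.
D = 2 × 143 × (1−f)/f ≈ 2 × 143 × 1.99661 ≈ 571.03 mg.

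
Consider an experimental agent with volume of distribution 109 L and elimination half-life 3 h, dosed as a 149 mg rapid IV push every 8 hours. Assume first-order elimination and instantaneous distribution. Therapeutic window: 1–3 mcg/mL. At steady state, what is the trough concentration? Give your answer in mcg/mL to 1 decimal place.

0.3 mcg/mL

Over one 8-h interval, 8/3 ≈ 2.6667 half-lives elapse, leaving f ≈ 0.1575 of each dose.
Accumulation ratio R = 1/(1 − f) ≈ 1/0.8425 ≈ 1.1869.
Each bolus raises the concentration by D/Vd = 149/109 ≈ 1.367 mcg/mL.
Steady-state peak Cmax,ss = C₀·R ≈ 1.367 × 1.1869 ≈ 1.622 mcg/mL.
Steady-state trough Cmin,ss = Cmax,ss·f ≈ 1.622 × 0.1575 ≈ 0.255 mcg/mL.
Trough 0.3 mcg/mL vs MEC 1 mcg/mL: subtherapeutic.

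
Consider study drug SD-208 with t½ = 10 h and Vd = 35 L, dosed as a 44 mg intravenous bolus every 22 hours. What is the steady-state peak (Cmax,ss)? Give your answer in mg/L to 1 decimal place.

Over one 22-h interval, 22/10 ≈ 2.2 half-lives elapse, leaving f ≈ 0.2176 of each dose.
At steady state, accumulation factor R = 1/(1 − e^(−kτ)) ≈ 1.2781.
Each bolus raises the concentration by D/Vd = 44/35 ≈ 1.257 mg/L.
Cmax,ss = C₀/(1 − f) ≈ 1.257/0.7824 ≈ 1.607 mg/L.

1.6 mg/L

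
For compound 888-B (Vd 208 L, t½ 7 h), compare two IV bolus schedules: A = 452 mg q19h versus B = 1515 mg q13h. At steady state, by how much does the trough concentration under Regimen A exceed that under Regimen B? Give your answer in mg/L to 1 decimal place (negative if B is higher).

-2.4 mg/L

Regimen A: f = (1/2)^(19/7) ≈ 0.1524; Cmin,ss = (452/208)·f/(1−f) ≈ 0.391 mg/L.
Regimen B: f = (1/2)^(13/7) ≈ 0.2760; Cmin,ss = (1515/208)·f/(1−f) ≈ 2.777 mg/L.
Difference ≈ 0.391 − 2.777 ≈ -2.386 mg/L.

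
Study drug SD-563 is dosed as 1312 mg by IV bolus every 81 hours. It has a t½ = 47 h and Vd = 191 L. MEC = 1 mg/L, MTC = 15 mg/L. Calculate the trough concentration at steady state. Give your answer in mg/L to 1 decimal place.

3.0 mg/L

τ/t½ = 81/47 ≈ 1.7234, so fraction remaining f = (1/2)^(81/47) ≈ 0.3028.
Accumulation ratio R = 1/(1 − f) ≈ 1/0.6972 ≈ 1.4343.
Single-dose peak C₀ = D/Vd = 1312/191 ≈ 6.869 mg/L.
Steady-state peak Cmax,ss = C₀·R ≈ 6.869 × 1.4343 ≈ 9.852 mg/L.
One interval later, Cmin,ss = Cmax,ss·e^(−kτ) ≈ 9.852 × 0.3028 ≈ 2.983 mg/L.
Trough 3.0 mg/L vs MEC 1 mg/L: adequate.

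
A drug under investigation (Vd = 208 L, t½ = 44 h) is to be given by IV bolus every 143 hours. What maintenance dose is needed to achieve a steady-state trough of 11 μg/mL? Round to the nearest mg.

τ/t½ = 143/44 ≈ 3.25, so f = (1/2)^(143/44) ≈ 0.105112.
Cmin,ss = (D/Vd)·f/(1−f), so D = Cmin,ss·Vd·(1−f)/f.
D = 11 × 208 × (1−f)/f ≈ 11 × 208 × 8.51366 ≈ 19479.25 mg.

19479 mg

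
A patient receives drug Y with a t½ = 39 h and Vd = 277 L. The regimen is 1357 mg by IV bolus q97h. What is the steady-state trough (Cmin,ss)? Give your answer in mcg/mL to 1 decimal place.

Over one 97-h interval, 97/39 ≈ 2.4872 half-lives elapse, leaving f ≈ 0.1784 of each dose.
At steady state, accumulation factor R = 1/(1 − e^(−kτ)) ≈ 1.2171.
Each bolus raises the concentration by D/Vd = 1357/277 ≈ 4.899 mcg/mL.
Cmax,ss = C₀/(1 − f) ≈ 4.899/0.8216 ≈ 5.963 mcg/mL.
Steady-state trough Cmin,ss = Cmax,ss·f ≈ 5.963 × 0.1784 ≈ 1.064 mcg/mL.

1.1 mcg/mL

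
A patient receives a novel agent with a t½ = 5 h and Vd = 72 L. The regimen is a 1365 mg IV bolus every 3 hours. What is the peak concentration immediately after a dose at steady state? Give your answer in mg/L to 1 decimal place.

τ/t½ = 3/5 ≈ 0.6, so fraction remaining f = (1/2)^(3/5) ≈ 0.6598.
At steady state, accumulation factor R = 1/(1 − e^(−kτ)) ≈ 2.9394.
Single-dose peak C₀ = D/Vd = 1365/72 ≈ 18.958 mg/L.
Cmax,ss = C₀/(1 − f) ≈ 18.958/0.3402 ≈ 55.726 mg/L.

55.7 mg/L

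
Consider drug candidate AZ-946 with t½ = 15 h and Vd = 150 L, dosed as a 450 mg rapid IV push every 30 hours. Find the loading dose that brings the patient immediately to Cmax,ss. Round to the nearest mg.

600 mg

f = (1/2)^(30/15) ≈ 0.250000; accumulation ratio R = 1/(1−f) ≈ 1.33333.
Loading dose to hit Cmax,ss on first dose: D_load = D_maint·R ≈ 450 × 1.33333 ≈ 600.00 mg.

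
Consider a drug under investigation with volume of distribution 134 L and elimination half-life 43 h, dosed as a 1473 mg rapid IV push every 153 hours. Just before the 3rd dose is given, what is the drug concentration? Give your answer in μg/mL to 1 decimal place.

1.0 μg/mL

f = (1/2)^(τ/t½) = (1/2)^(153/43) ≈ 0.0849.
C₀ = D/Vd = 1473/134 ≈ 10.993 μg/mL.
Before the 3rd dose, 2 doses have been given. Superposition: Cmin = C₀·(f + f²).
≈ 10.993 × (0.0849 + 0.0072) ≈ 10.993 × 0.0921 ≈ 1.012 μg/mL.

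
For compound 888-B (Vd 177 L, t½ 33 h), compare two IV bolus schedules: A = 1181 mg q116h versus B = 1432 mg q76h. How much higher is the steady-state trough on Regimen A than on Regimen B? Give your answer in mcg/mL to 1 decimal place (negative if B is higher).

-1.4 mcg/mL

Regimen A: f = (1/2)^(116/33) ≈ 0.0875; Cmin,ss = (1181/177)·f/(1−f) ≈ 0.640 mcg/mL.
Regimen B: f = (1/2)^(76/33) ≈ 0.2026; Cmin,ss = (1432/177)·f/(1−f) ≈ 2.056 mcg/mL.
Difference ≈ 0.640 − 2.056 ≈ -1.416 mcg/mL.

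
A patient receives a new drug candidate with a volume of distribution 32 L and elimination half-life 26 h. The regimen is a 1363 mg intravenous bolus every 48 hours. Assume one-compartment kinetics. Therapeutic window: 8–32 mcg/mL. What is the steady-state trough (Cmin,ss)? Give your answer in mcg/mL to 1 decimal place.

16.4 mcg/mL

τ/t½ = 48/26 ≈ 1.8462, so fraction remaining f = (1/2)^(48/26) ≈ 0.2781.
At steady state, accumulation factor R = 1/(1 − e^(−kτ)) ≈ 1.3852.
Each bolus raises the concentration by D/Vd = 1363/32 ≈ 42.594 mcg/mL.
Cmax,ss = C₀/(1 − f) ≈ 42.594/0.7219 ≈ 59.003 mcg/mL.
Steady-state trough Cmin,ss = Cmax,ss·f ≈ 59.003 × 0.2781 ≈ 16.409 mcg/mL.
Trough 16.4 mcg/mL vs MEC 8 mcg/mL: adequate.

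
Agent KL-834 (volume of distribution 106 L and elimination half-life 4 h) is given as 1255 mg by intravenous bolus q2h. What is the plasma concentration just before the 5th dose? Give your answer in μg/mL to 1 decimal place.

f = (1/2)^(τ/t½) = (1/2)^(2/4) ≈ 0.7071.
C₀ = D/Vd = 1255/106 ≈ 11.840 μg/mL.
Before the 5th dose, 4 doses have been given. Superposition: Cmin = C₀·(f + f² + … + f^4).
≈ 11.840 × (0.7071 + 0.5000 + 0.3535 + 0.2500) ≈ 11.840 × 1.8106 ≈ 21.438 μg/mL.

21.4 μg/mL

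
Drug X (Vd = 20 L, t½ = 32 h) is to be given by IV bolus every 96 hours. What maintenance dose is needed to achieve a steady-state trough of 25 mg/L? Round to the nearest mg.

τ/t½ = 96/32 ≈ 3, so f = (1/2)^(96/32) ≈ 0.125000.
Cmin,ss = (D/Vd)·f/(1−f), so D = Cmin,ss·Vd·(1−f)/f.
D = 25 × 20 × (1−f)/f ≈ 25 × 20 × 7.00000 ≈ 3500.00 mg.

3500 mg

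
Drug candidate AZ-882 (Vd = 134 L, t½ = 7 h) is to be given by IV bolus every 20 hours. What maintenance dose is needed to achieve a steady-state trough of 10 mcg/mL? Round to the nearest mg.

τ/t½ = 20/7 ≈ 2.8571, so f = (1/2)^(20/7) ≈ 0.138011.
Cmin,ss = (D/Vd)·f/(1−f), so D = Cmin,ss·Vd·(1−f)/f.
D = 10 × 134 × (1−f)/f ≈ 10 × 134 × 6.24580 ≈ 8369.37 mg.

8369 mg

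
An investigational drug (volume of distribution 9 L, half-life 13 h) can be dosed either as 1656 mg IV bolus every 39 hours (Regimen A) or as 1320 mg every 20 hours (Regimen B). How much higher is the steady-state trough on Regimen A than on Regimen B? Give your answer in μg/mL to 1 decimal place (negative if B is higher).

Regimen A: f = (1/2)^(39/13) ≈ 0.1250; Cmin,ss = (1656/9)·f/(1−f) ≈ 26.286 μg/mL.
Regimen B: f = (1/2)^(20/13) ≈ 0.3443; Cmin,ss = (1320/9)·f/(1−f) ≈ 77.013 μg/mL.
Difference ≈ 26.286 − 77.013 ≈ -50.727 μg/mL.

-50.7 μg/mL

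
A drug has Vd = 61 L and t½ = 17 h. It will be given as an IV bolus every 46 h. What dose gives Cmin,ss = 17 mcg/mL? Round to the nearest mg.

τ/t½ = 46/17 ≈ 2.7059, so f = (1/2)^(46/17) ≈ 0.153267.
Cmin,ss = (D/Vd)·f/(1−f), so D = Cmin,ss·Vd·(1−f)/f.
D = 17 × 61 × (1−f)/f ≈ 17 × 61 × 5.52456 ≈ 5728.97 mg.

5729 mg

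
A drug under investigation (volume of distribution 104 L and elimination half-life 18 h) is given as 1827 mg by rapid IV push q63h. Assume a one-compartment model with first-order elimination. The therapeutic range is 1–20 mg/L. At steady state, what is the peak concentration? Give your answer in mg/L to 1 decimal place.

19.3 mg/L

Over one 63-h interval, 63/18 ≈ 3.5 half-lives elapse, leaving f ≈ 0.0884 of each dose.
At steady state, accumulation factor R = 1/(1 − e^(−kτ)) ≈ 1.0970.
Each bolus raises the concentration by D/Vd = 1827/104 ≈ 17.567 mg/L.
Steady-state peak Cmax,ss = C₀·R ≈ 17.567 × 1.0970 ≈ 19.271 mg/L.
Peak 19.3 mg/L vs MTC 20 mg/L: below toxic threshold.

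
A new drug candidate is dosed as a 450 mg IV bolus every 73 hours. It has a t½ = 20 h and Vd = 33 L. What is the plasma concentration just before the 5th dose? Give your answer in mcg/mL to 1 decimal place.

1.2 mcg/mL

f = (1/2)^(τ/t½) = (1/2)^(73/20) ≈ 0.0797.
C₀ = D/Vd = 450/33 ≈ 13.636 mcg/mL.
Before the 5th dose, 4 doses have been given. Superposition: Cmin = C₀·(f + f² + … + f^4).
≈ 13.636 × (0.0797 + 0.0064 + 0.0005 + 0.0000) ≈ 13.636 × 0.0866 ≈ 1.181 mcg/mL.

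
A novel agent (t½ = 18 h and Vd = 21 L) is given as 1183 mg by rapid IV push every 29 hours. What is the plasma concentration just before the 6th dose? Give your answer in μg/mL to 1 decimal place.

f = (1/2)^(τ/t½) = (1/2)^(29/18) ≈ 0.3273.
C₀ = D/Vd = 1183/21 ≈ 56.333 μg/mL.
Before the 6th dose, 5 doses have been given. Superposition: Cmin = C₀·(f + f² + … + f^5).
≈ 56.333 × (0.3273 + 0.1071 + 0.0351 + 0.0115 + 0.0038) ≈ 56.333 × 0.4848 ≈ 27.310 μg/mL.

27.3 μg/mL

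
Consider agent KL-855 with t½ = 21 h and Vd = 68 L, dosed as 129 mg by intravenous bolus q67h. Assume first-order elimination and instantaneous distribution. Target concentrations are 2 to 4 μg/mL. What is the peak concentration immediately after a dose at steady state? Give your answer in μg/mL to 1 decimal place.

τ/t½ = 67/21 ≈ 3.1905, so fraction remaining f = (1/2)^(67/21) ≈ 0.1095.
Accumulation ratio R = 1/(1 − f) ≈ 1/0.8905 ≈ 1.1230.
Each bolus raises the concentration by D/Vd = 129/68 ≈ 1.897 μg/mL.
Cmax,ss = C₀/(1 − f) ≈ 1.897/0.8905 ≈ 2.130 μg/mL.
Peak 2.1 μg/mL vs MTC 4 μg/mL: below toxic threshold.

2.1 μg/mL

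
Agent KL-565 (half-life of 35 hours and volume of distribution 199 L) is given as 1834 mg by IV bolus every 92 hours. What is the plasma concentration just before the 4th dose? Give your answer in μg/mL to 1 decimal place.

f = (1/2)^(τ/t½) = (1/2)^(92/35) ≈ 0.1617.
C₀ = D/Vd = 1834/199 ≈ 9.216 μg/mL.
Before the 4th dose, 3 doses have been given. Superposition: Cmin = C₀·(f + f² + … + f^3).
≈ 9.216 × (0.1617 + 0.0261 + 0.0042) ≈ 9.216 × 0.1920 ≈ 1.769 μg/mL.

1.8 μg/mL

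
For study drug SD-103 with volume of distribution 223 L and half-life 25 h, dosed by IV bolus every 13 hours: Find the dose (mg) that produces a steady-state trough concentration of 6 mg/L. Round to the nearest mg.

τ/t½ = 13/25 ≈ 0.52, so f = (1/2)^(13/25) ≈ 0.697372.
Cmin,ss = (D/Vd)·f/(1−f), so D = Cmin,ss·Vd·(1−f)/f.
D = 6 × 223 × (1−f)/f ≈ 6 × 223 × 0.43395 ≈ 580.63 mg.

581 mg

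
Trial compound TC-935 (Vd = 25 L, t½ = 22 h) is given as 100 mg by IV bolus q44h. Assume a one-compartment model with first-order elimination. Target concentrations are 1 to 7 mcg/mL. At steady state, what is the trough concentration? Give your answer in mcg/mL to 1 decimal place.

τ = 44 h = 2 half-lives, so f = (1/2)^2 = 0.25.
At steady state, R = 1/(1 − 0.25) = 4/3.
Single-dose peak C₀ = D/Vd = 100/25 = 4 mcg/mL.
Steady-state peak Cmax,ss = C₀·R = 4 × 4/3 ≈ 5.333 mcg/mL.
Steady-state trough Cmin,ss = Cmax,ss·f ≈ 5.333 × 0.25 ≈ 1.333 mcg/mL.
Trough 1.3 mcg/mL vs MEC 1 mcg/mL: adequate.

1.3 mcg/mL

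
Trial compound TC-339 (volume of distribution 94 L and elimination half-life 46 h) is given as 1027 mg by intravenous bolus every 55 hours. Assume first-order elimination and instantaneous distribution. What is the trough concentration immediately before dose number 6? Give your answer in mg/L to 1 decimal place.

8.3 mg/L

f = (1/2)^(τ/t½) = (1/2)^(55/46) ≈ 0.4366.
C₀ = D/Vd = 1027/94 ≈ 10.926 mg/L.
Before the 6th dose, 5 doses have been given. Superposition: Cmin = C₀·(f + f² + … + f^5).
≈ 10.926 × (0.4366 + 0.1906 + 0.0832 + 0.0363 + 0.0159) ≈ 10.926 × 0.7626 ≈ 8.332 mg/L.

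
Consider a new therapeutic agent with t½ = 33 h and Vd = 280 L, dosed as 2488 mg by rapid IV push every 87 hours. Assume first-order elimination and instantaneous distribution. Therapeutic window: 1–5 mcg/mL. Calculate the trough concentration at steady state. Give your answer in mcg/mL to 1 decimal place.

1.7 mcg/mL

τ/t½ = 87/33 ≈ 2.6364, so fraction remaining f = (1/2)^(87/33) ≈ 0.1608.
At steady state, accumulation factor R = 1/(1 − e^(−kτ)) ≈ 1.1916.
Single-dose peak C₀ = D/Vd = 2488/280 ≈ 8.886 mcg/mL.
Cmax,ss = C₀/(1 − f) ≈ 8.886/0.8392 ≈ 10.589 mcg/mL.
Steady-state trough Cmin,ss = Cmax,ss·f ≈ 10.589 × 0.1608 ≈ 1.703 mcg/mL.
Trough 1.7 mcg/mL vs MEC 1 mcg/mL: adequate.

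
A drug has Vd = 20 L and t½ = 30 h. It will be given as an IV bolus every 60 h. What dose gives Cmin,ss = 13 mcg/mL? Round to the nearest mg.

τ/t½ = 60/30 ≈ 2, so f = (1/2)^(60/30) ≈ 0.250000.
Cmin,ss = (D/Vd)·f/(1−f), so D = Cmin,ss·Vd·(1−f)/f.
D = 13 × 20 × (1−f)/f ≈ 13 × 20 × 3.00000 ≈ 780.00 mg.

780 mg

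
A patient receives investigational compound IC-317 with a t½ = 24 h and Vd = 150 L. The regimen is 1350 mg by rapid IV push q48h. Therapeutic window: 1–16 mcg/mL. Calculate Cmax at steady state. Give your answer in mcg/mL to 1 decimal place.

12.0 mcg/mL

The dosing interval is 2 half-lives, so f = 2^(−2) = 0.25.
At steady state, R = 1/(1 − 0.25) = 4/3.
Single-dose peak C₀ = D/Vd = 1350/150 = 9 mcg/mL.
Steady-state peak Cmax,ss = C₀·R = 9 × 4/3 ≈ 12.000 mcg/mL.
Peak 12.0 mcg/mL vs MTC 16 mcg/mL: below toxic threshold.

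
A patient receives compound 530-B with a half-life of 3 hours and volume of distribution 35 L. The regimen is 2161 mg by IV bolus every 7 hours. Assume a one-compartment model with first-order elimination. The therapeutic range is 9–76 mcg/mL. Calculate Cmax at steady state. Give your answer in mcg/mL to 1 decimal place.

77.0 mcg/mL

k = ln2/t½ = ln2/3 ≈ 0.231049 h⁻¹; fraction remaining f = e^(−kτ) = e^(−0.231049×7) ≈ 0.1984.
At steady state, accumulation factor R = 1/(1 − e^(−kτ)) ≈ 1.2475.
Each bolus raises the concentration by D/Vd = 2161/35 ≈ 61.743 mcg/mL.
Cmax,ss = C₀/(1 − f) ≈ 61.743/0.8016 ≈ 77.025 mcg/mL.
Peak 77.0 mcg/mL vs MTC 76 mcg/mL: exceeds toxic threshold.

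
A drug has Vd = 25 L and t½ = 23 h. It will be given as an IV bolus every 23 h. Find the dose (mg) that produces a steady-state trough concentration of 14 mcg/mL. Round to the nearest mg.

τ/t½ = 23/23 ≈ 1, so f = (1/2)^(23/23) ≈ 0.500000.
Cmin,ss = (D/Vd)·f/(1−f), so D = Cmin,ss·Vd·(1−f)/f.
D = 14 × 25 × (1−f)/f ≈ 14 × 25 × 1.00000 ≈ 350.00 mg.

350 mg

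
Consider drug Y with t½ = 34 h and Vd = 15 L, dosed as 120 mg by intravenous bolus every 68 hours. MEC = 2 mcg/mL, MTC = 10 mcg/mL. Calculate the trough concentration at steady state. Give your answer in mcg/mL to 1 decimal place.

2.7 mcg/mL

The dosing interval is 2 half-lives, so f = 2^(−2) = 0.25.
Accumulation ratio R = 1/(1 − f) = 1/0.75 = 4/3.
Single-dose peak C₀ = D/Vd = 120/15 = 8 mcg/mL.
Steady-state peak Cmax,ss = C₀·R = 8 × 4/3 ≈ 10.667 mcg/mL.
Steady-state trough Cmin,ss = Cmax,ss·f ≈ 10.667 × 0.25 ≈ 2.667 mcg/mL.
Trough 2.7 mcg/mL vs MEC 2 mcg/mL: adequate.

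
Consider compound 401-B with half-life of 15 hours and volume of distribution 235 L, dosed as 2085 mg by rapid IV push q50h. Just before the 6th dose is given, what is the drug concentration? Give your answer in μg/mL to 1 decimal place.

f = (1/2)^(τ/t½) = (1/2)^(50/15) ≈ 0.0992.
C₀ = D/Vd = 2085/235 ≈ 8.872 μg/mL.
Before the 6th dose, 5 doses have been given. Superposition: Cmin = C₀·(f + f² + … + f^5).
≈ 8.872 × (0.0992 + 0.0098 + 0.0010 + 0.0001 + 0.0000) ≈ 8.872 × 0.1101 ≈ 0.977 μg/mL.

1.0 μg/mL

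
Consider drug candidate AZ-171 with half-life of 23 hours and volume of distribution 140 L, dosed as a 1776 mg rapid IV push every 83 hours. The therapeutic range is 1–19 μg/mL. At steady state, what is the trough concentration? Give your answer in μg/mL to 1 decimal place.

Over one 83-h interval, 83/23 ≈ 3.6087 half-lives elapse, leaving f ≈ 0.0820 of each dose.
Each bolus raises the concentration by D/Vd = 1776/140 ≈ 12.686 μg/mL.
Steady-state trough Cmin,ss = C₀·f/(1−f) ≈ 12.686 × 0.0820/0.9180 ≈ 1.133 μg/mL.
Trough 1.1 μg/mL vs MEC 1 μg/mL: adequate.

1.1 μg/mL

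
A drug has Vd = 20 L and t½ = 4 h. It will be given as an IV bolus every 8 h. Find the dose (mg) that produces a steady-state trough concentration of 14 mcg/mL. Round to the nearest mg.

840 mg

τ/t½ = 8/4 ≈ 2, so f = (1/2)^(8/4) ≈ 0.250000.
Cmin,ss = (D/Vd)·f/(1−f), so D = Cmin,ss·Vd·(1−f)/f.
D = 14 × 20 × (1−f)/f ≈ 14 × 20 × 3.00000 ≈ 840.00 mg.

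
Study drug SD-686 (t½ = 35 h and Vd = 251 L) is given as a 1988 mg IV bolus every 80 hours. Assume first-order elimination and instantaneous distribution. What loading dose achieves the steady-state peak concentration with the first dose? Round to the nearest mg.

2501 mg

f = (1/2)^(80/35) ≈ 0.205084; accumulation ratio R = 1/(1−f) ≈ 1.25799.
Loading dose to hit Cmax,ss on first dose: D_load = D_maint·R ≈ 1988 × 1.25799 ≈ 2500.88 mg.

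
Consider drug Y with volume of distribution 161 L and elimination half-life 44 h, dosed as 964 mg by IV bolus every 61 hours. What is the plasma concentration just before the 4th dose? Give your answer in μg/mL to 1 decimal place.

f = (1/2)^(τ/t½) = (1/2)^(61/44) ≈ 0.3825.
C₀ = D/Vd = 964/161 ≈ 5.988 μg/mL.
Before the 4th dose, 3 doses have been given. Superposition: Cmin = C₀·(f + f² + … + f^3).
≈ 5.988 × (0.3825 + 0.1463 + 0.0560) ≈ 5.988 × 0.5848 ≈ 3.502 μg/mL.

3.5 μg/mL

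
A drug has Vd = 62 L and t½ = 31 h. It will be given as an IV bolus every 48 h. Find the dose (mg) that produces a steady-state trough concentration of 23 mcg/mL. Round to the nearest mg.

2745 mg

τ/t½ = 48/31 ≈ 1.5484, so f = (1/2)^(48/31) ≈ 0.341892.
Cmin,ss = (D/Vd)·f/(1−f), so D = Cmin,ss·Vd·(1−f)/f.
D = 23 × 62 × (1−f)/f ≈ 23 × 62 × 1.92490 ≈ 2744.91 mg.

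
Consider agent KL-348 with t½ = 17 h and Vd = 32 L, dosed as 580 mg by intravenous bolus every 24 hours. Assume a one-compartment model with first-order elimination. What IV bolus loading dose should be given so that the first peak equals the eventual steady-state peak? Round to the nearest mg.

f = (1/2)^(24/17) ≈ 0.375852; accumulation ratio R = 1/(1−f) ≈ 1.60218.
Loading dose to hit Cmax,ss on first dose: D_load = D_maint·R ≈ 580 × 1.60218 ≈ 929.26 mg.

929 mg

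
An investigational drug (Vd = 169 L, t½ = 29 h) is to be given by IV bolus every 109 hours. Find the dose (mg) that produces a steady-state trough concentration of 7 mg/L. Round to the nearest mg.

τ/t½ = 109/29 ≈ 3.7586, so f = (1/2)^(109/29) ≈ 0.073883.
Cmin,ss = (D/Vd)·f/(1−f), so D = Cmin,ss·Vd·(1−f)/f.
D = 7 × 169 × (1−f)/f ≈ 7 × 169 × 12.53491 ≈ 14828.80 mg.

14829 mg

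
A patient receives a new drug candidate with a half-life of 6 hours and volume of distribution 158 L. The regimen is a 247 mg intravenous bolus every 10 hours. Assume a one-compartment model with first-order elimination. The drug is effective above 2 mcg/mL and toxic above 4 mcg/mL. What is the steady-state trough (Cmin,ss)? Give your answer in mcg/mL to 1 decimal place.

0.7 mcg/mL

Over one 10-h interval, 10/6 ≈ 1.6667 half-lives elapse, leaving f ≈ 0.3150 of each dose.
Each bolus raises the concentration by D/Vd = 247/158 ≈ 1.563 mcg/mL.
Steady-state trough Cmin,ss = C₀·f/(1−f) ≈ 1.563 × 0.3150/0.6850 ≈ 0.719 mcg/mL.
Trough 0.7 mcg/mL vs MEC 2 mcg/mL: subtherapeutic.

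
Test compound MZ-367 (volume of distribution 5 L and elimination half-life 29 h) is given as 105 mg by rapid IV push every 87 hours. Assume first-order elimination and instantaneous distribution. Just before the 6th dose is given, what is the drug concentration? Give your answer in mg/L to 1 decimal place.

f = (1/2)^(τ/t½) = (1/2)^(87/29) ≈ 0.1250.
C₀ = D/Vd = 105/5 ≈ 21.000 mg/L.
Before the 6th dose, 5 doses have been given. Superposition: Cmin = C₀·(f + f² + … + f^5).
≈ 21.000 × (0.1250 + 0.0156 + 0.0020 + 0.0002 + 0.0000) ≈ 21.000 × 0.1428 ≈ 2.999 mg/L.

3.0 mg/L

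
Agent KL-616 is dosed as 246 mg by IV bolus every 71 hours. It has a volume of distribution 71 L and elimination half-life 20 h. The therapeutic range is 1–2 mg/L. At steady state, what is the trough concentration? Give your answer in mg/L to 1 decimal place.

0.3 mg/L

Over one 71-h interval, 71/20 ≈ 3.55 half-lives elapse, leaving f ≈ 0.0854 of each dose.
Single-dose peak C₀ = D/Vd = 246/71 ≈ 3.465 mg/L.
Steady-state trough Cmin,ss = C₀·f/(1−f) ≈ 3.465 × 0.0854/0.9146 ≈ 0.324 mg/L.
Trough 0.3 mg/L vs MEC 1 mg/L: subtherapeutic.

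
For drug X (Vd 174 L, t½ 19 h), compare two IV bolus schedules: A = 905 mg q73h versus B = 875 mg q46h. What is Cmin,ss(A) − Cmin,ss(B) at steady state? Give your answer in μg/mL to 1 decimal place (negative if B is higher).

-0.8 μg/mL

Regimen A: f = (1/2)^(73/19) ≈ 0.0697; Cmin,ss = (905/174)·f/(1−f) ≈ 0.390 μg/mL.
Regimen B: f = (1/2)^(46/19) ≈ 0.1867; Cmin,ss = (875/174)·f/(1−f) ≈ 1.154 μg/mL.
Difference ≈ 0.390 − 1.154 ≈ -0.764 μg/mL.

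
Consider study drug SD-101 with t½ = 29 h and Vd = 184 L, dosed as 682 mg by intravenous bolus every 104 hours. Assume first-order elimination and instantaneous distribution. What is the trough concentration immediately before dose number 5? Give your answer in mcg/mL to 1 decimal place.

f = (1/2)^(τ/t½) = (1/2)^(104/29) ≈ 0.0833.
C₀ = D/Vd = 682/184 ≈ 3.707 mcg/mL.
Before the 5th dose, 4 doses have been given. Superposition: Cmin = C₀·(f + f² + … + f^4).
≈ 3.707 × (0.0833 + 0.0069 + 0.0006 + 0.0000) ≈ 3.707 × 0.0908 ≈ 0.337 mcg/mL.

0.3 mcg/mL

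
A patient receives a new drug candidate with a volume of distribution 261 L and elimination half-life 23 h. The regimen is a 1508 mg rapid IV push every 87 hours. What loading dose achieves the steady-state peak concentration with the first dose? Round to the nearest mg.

1626 mg

f = (1/2)^(87/23) ≈ 0.072664; accumulation ratio R = 1/(1−f) ≈ 1.07836.
Loading dose to hit Cmax,ss on first dose: D_load = D_maint·R ≈ 1508 × 1.07836 ≈ 1626.17 mg.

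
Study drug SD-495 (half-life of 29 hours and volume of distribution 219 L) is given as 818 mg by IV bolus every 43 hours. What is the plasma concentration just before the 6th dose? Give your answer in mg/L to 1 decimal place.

f = (1/2)^(τ/t½) = (1/2)^(43/29) ≈ 0.3578.
C₀ = D/Vd = 818/219 ≈ 3.735 mg/L.
Before the 6th dose, 5 doses have been given. Superposition: Cmin = C₀·(f + f² + … + f^5).
≈ 3.735 × (0.3578 + 0.1280 + 0.0458 + 0.0164 + 0.0059) ≈ 3.735 × 0.5539 ≈ 2.069 mg/L.

2.1 mg/L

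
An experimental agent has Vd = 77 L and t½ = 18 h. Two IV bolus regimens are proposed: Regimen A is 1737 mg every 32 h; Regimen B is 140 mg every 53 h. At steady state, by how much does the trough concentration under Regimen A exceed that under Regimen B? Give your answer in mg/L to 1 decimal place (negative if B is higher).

Regimen A: f = (1/2)^(32/18) ≈ 0.2916; Cmin,ss = (1737/77)·f/(1−f) ≈ 9.286 mg/L.
Regimen B: f = (1/2)^(53/18) ≈ 0.1299; Cmin,ss = (140/77)·f/(1−f) ≈ 0.271 mg/L.
Difference ≈ 9.286 − 0.271 ≈ 9.015 mg/L.

9.0 mg/L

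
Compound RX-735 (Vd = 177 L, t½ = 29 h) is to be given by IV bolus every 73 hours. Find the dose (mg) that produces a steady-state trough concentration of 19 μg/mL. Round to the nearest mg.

τ/t½ = 73/29 ≈ 2.5172, so f = (1/2)^(73/29) ≈ 0.174677.
Cmin,ss = (D/Vd)·f/(1−f), so D = Cmin,ss·Vd·(1−f)/f.
D = 19 × 177 × (1−f)/f ≈ 19 × 177 × 4.72485 ≈ 15889.67 mg.

15890 mg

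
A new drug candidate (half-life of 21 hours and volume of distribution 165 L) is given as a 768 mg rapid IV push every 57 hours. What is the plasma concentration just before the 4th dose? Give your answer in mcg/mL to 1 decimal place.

f = (1/2)^(τ/t½) = (1/2)^(57/21) ≈ 0.1524.
C₀ = D/Vd = 768/165 ≈ 4.655 mcg/mL.
Before the 4th dose, 3 doses have been given. Superposition: Cmin = C₀·(f + f² + … + f^3).
≈ 4.655 × (0.1524 + 0.0232 + 0.0035) ≈ 4.655 × 0.1791 ≈ 0.834 mcg/mL.

0.8 mcg/mL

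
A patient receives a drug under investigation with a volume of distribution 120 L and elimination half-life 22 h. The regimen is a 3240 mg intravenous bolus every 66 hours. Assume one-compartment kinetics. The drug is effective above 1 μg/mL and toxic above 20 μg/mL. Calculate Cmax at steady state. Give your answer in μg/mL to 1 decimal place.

30.9 μg/mL

τ = 66 h = 3 half-lives, so f = (1/2)^3 = 0.125.
Accumulation ratio R = 1/(1 − f) = 1/0.875 = 8/7.
Single-dose peak C₀ = D/Vd = 3240/120 = 27 μg/mL.
Steady-state peak Cmax,ss = C₀·R = 27 × 8/7 ≈ 30.857 μg/mL.
Peak 30.9 μg/mL vs MTC 20 μg/mL: exceeds toxic threshold.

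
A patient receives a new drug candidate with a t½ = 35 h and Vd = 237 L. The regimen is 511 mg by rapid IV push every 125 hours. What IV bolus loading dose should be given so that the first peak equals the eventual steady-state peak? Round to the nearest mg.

558 mg

f = (1/2)^(125/35) ≈ 0.084119; accumulation ratio R = 1/(1−f) ≈ 1.09184.
Loading dose to hit Cmax,ss on first dose: D_load = D_maint·R ≈ 511 × 1.09184 ≈ 557.93 mg.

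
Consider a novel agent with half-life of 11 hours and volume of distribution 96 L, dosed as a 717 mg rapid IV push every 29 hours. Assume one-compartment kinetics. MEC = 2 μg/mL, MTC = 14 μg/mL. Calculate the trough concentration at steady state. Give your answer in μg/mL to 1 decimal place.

1.4 μg/mL

τ/t½ = 29/11 ≈ 2.6364, so fraction remaining f = (1/2)^(29/11) ≈ 0.1608.
Each bolus raises the concentration by D/Vd = 717/96 ≈ 7.469 μg/mL.
Steady-state trough Cmin,ss = C₀·f/(1−f) ≈ 7.469 × 0.1608/0.8392 ≈ 1.431 μg/mL.
Trough 1.4 μg/mL vs MEC 2 μg/mL: subtherapeutic.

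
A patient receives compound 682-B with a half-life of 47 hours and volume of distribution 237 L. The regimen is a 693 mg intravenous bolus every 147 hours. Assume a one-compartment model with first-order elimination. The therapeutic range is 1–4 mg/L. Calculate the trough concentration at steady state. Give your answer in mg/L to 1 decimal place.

0.4 mg/L

k = ln2/t½ = ln2/47 ≈ 0.014748 h⁻¹; fraction remaining f = e^(−kτ) = e^(−0.014748×147) ≈ 0.1144.
At steady state, accumulation factor R = 1/(1 − e^(−kτ)) ≈ 1.1292.
Single-dose peak C₀ = D/Vd = 693/237 ≈ 2.924 mg/L.
Steady-state peak Cmax,ss = C₀·R ≈ 2.924 × 1.1292 ≈ 3.302 mg/L.
One interval later, Cmin,ss = Cmax,ss·e^(−kτ) ≈ 3.302 × 0.1144 ≈ 0.378 mg/L.
Trough 0.4 mg/L vs MEC 1 mg/L: subtherapeutic.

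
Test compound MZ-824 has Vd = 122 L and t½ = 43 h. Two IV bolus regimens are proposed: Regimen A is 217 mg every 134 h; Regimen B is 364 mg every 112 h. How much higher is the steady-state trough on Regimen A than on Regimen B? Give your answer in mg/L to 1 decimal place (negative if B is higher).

-0.4 mg/L

Regimen A: f = (1/2)^(134/43) ≈ 0.1153; Cmin,ss = (217/122)·f/(1−f) ≈ 0.232 mg/L.
Regimen B: f = (1/2)^(112/43) ≈ 0.1644; Cmin,ss = (364/122)·f/(1−f) ≈ 0.587 mg/L.
Difference ≈ 0.232 − 0.587 ≈ -0.355 mg/L.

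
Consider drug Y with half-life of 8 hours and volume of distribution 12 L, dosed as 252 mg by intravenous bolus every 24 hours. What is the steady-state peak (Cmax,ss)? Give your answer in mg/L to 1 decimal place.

24.0 mg/L

τ = 24 h = 3 half-lives, so f = (1/2)^3 = 0.125.
At steady state, R = 1/(1 − 0.125) = 8/7.
Single-dose peak C₀ = D/Vd = 252/12 = 21 mg/L.
Steady-state peak Cmax,ss = C₀·R = 21 × 8/7 ≈ 24.000 mg/L.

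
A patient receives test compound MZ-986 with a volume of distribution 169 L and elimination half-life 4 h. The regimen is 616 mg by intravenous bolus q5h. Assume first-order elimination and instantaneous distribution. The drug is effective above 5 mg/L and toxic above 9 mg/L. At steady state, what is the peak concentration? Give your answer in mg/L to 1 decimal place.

Over one 5-h interval, 5/4 ≈ 1.25 half-lives elapse, leaving f ≈ 0.4204 of each dose.
At steady state, accumulation factor R = 1/(1 − e^(−kτ)) ≈ 1.7253.
Each bolus raises the concentration by D/Vd = 616/169 ≈ 3.645 mg/L.
Steady-state peak Cmax,ss = C₀·R ≈ 3.645 × 1.7253 ≈ 6.289 mg/L.
Peak 6.3 mg/L vs MTC 9 mg/L: below toxic threshold.

6.3 mg/L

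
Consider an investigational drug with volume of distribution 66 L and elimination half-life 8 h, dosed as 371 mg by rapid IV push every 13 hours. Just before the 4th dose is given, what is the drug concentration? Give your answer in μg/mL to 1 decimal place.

2.6 μg/mL

f = (1/2)^(τ/t½) = (1/2)^(13/8) ≈ 0.3242.
C₀ = D/Vd = 371/66 ≈ 5.621 μg/mL.
Before the 4th dose, 3 doses have been given. Superposition: Cmin = C₀·(f + f² + … + f^3).
≈ 5.621 × (0.3242 + 0.1051 + 0.0341) ≈ 5.621 × 0.4634 ≈ 2.605 μg/mL.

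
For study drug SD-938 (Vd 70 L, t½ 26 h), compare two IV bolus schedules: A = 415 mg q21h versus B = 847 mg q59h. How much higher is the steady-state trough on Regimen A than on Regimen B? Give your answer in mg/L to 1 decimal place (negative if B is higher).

4.7 mg/L

Regimen A: f = (1/2)^(21/26) ≈ 0.5713; Cmin,ss = (415/70)·f/(1−f) ≈ 7.901 mg/L.
Regimen B: f = (1/2)^(59/26) ≈ 0.2074; Cmin,ss = (847/70)·f/(1−f) ≈ 3.166 mg/L.
Difference ≈ 7.901 − 3.166 ≈ 4.735 mg/L.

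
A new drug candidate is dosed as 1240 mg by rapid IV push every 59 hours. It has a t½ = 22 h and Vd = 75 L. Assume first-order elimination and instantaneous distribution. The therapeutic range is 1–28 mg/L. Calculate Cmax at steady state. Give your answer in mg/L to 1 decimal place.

τ/t½ = 59/22 ≈ 2.6818, so fraction remaining f = (1/2)^(59/22) ≈ 0.1558.
Accumulation ratio R = 1/(1 − f) ≈ 1/0.8442 ≈ 1.1846.
Each bolus raises the concentration by D/Vd = 1240/75 ≈ 16.533 mg/L.
Steady-state peak Cmax,ss = C₀·R ≈ 16.533 × 1.1846 ≈ 19.585 mg/L.
Peak 19.6 mg/L vs MTC 28 mg/L: below toxic threshold.

19.6 mg/L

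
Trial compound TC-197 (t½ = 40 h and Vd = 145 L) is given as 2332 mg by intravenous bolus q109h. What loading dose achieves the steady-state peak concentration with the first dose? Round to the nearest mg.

f = (1/2)^(109/40) ≈ 0.151249; accumulation ratio R = 1/(1−f) ≈ 1.17820.
Loading dose to hit Cmax,ss on first dose: D_load = D_maint·R ≈ 2332 × 1.17820 ≈ 2747.56 mg.

2748 mg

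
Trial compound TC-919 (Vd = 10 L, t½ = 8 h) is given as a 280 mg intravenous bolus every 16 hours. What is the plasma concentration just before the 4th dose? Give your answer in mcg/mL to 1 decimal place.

f = (1/2)^(τ/t½) = (1/2)^(16/8) ≈ 0.2500.
C₀ = D/Vd = 280/10 ≈ 28.000 mcg/mL.
Before the 4th dose, 3 doses have been given. Superposition: Cmin = C₀·(f + f² + … + f^3).
≈ 28.000 × (0.2500 + 0.0625 + 0.0156) ≈ 28.000 × 0.3281 ≈ 9.187 mcg/mL.

9.2 mcg/mL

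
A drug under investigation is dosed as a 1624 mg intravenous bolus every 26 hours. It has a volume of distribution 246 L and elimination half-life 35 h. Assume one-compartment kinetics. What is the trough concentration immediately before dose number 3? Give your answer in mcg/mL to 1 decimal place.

f = (1/2)^(τ/t½) = (1/2)^(26/35) ≈ 0.5976.
C₀ = D/Vd = 1624/246 ≈ 6.602 mcg/mL.
Before the 3rd dose, 2 doses have been given. Superposition: Cmin = C₀·(f + f²).
≈ 6.602 × (0.5976 + 0.3571) ≈ 6.602 × 0.9547 ≈ 6.303 mcg/mL.

6.3 mcg/mL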